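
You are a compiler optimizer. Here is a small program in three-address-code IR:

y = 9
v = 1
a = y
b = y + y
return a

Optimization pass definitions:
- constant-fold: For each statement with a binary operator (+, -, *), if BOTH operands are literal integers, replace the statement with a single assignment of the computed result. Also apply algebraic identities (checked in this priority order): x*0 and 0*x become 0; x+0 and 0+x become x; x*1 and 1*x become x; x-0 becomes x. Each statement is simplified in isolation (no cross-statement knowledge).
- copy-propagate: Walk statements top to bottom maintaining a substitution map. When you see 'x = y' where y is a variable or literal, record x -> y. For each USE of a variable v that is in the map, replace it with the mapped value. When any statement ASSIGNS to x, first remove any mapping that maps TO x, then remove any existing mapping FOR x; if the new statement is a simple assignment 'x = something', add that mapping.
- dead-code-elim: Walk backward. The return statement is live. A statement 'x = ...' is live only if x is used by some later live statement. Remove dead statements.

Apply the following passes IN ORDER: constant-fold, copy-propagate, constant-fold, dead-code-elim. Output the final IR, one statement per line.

Answer: return 9

Derivation:
Initial IR:
  y = 9
  v = 1
  a = y
  b = y + y
  return a
After constant-fold (5 stmts):
  y = 9
  v = 1
  a = y
  b = y + y
  return a
After copy-propagate (5 stmts):
  y = 9
  v = 1
  a = 9
  b = 9 + 9
  return 9
After constant-fold (5 stmts):
  y = 9
  v = 1
  a = 9
  b = 18
  return 9
After dead-code-elim (1 stmts):
  return 9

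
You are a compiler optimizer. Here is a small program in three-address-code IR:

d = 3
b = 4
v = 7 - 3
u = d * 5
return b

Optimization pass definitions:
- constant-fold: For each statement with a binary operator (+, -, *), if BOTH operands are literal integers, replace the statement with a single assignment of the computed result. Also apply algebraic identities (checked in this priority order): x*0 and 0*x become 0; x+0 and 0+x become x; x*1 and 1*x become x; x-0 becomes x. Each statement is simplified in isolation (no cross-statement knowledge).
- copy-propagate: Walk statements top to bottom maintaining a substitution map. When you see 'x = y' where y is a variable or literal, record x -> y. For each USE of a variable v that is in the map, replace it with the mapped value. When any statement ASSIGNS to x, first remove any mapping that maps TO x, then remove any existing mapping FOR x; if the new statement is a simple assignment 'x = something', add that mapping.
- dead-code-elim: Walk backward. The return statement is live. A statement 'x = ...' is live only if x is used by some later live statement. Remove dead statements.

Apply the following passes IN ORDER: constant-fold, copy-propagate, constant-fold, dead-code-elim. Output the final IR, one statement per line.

Answer: return 4

Derivation:
Initial IR:
  d = 3
  b = 4
  v = 7 - 3
  u = d * 5
  return b
After constant-fold (5 stmts):
  d = 3
  b = 4
  v = 4
  u = d * 5
  return b
After copy-propagate (5 stmts):
  d = 3
  b = 4
  v = 4
  u = 3 * 5
  return 4
After constant-fold (5 stmts):
  d = 3
  b = 4
  v = 4
  u = 15
  return 4
After dead-code-elim (1 stmts):
  return 4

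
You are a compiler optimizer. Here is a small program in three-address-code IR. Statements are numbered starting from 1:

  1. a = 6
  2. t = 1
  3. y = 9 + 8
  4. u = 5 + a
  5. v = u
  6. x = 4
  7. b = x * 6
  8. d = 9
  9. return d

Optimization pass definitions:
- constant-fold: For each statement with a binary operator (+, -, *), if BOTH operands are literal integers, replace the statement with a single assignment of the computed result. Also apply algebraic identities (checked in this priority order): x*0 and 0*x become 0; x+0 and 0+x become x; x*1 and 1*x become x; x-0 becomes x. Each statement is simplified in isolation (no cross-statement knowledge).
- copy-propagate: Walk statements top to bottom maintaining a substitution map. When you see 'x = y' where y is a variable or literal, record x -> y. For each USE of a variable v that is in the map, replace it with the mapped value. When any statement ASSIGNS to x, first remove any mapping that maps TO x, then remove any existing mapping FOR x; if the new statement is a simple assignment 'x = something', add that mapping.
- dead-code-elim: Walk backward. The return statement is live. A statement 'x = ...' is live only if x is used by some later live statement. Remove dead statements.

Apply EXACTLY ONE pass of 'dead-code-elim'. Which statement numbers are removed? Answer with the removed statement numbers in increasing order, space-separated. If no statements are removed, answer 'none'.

Backward liveness scan:
Stmt 1 'a = 6': DEAD (a not in live set [])
Stmt 2 't = 1': DEAD (t not in live set [])
Stmt 3 'y = 9 + 8': DEAD (y not in live set [])
Stmt 4 'u = 5 + a': DEAD (u not in live set [])
Stmt 5 'v = u': DEAD (v not in live set [])
Stmt 6 'x = 4': DEAD (x not in live set [])
Stmt 7 'b = x * 6': DEAD (b not in live set [])
Stmt 8 'd = 9': KEEP (d is live); live-in = []
Stmt 9 'return d': KEEP (return); live-in = ['d']
Removed statement numbers: [1, 2, 3, 4, 5, 6, 7]
Surviving IR:
  d = 9
  return d

Answer: 1 2 3 4 5 6 7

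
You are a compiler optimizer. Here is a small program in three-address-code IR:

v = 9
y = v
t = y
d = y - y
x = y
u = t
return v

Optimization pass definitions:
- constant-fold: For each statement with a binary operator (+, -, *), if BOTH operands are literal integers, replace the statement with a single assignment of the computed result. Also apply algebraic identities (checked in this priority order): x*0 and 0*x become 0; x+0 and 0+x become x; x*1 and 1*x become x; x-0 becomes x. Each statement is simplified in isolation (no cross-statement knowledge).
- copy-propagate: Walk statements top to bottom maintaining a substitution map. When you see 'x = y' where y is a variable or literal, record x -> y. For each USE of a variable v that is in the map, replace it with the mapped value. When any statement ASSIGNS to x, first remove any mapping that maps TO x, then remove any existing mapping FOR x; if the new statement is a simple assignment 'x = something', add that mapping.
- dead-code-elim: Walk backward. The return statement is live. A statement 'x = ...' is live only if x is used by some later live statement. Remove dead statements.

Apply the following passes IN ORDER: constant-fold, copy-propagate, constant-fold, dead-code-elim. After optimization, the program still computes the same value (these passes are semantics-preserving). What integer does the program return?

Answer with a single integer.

Initial IR:
  v = 9
  y = v
  t = y
  d = y - y
  x = y
  u = t
  return v
After constant-fold (7 stmts):
  v = 9
  y = v
  t = y
  d = y - y
  x = y
  u = t
  return v
After copy-propagate (7 stmts):
  v = 9
  y = 9
  t = 9
  d = 9 - 9
  x = 9
  u = 9
  return 9
After constant-fold (7 stmts):
  v = 9
  y = 9
  t = 9
  d = 0
  x = 9
  u = 9
  return 9
After dead-code-elim (1 stmts):
  return 9
Evaluate:
  v = 9  =>  v = 9
  y = v  =>  y = 9
  t = y  =>  t = 9
  d = y - y  =>  d = 0
  x = y  =>  x = 9
  u = t  =>  u = 9
  return v = 9

Answer: 9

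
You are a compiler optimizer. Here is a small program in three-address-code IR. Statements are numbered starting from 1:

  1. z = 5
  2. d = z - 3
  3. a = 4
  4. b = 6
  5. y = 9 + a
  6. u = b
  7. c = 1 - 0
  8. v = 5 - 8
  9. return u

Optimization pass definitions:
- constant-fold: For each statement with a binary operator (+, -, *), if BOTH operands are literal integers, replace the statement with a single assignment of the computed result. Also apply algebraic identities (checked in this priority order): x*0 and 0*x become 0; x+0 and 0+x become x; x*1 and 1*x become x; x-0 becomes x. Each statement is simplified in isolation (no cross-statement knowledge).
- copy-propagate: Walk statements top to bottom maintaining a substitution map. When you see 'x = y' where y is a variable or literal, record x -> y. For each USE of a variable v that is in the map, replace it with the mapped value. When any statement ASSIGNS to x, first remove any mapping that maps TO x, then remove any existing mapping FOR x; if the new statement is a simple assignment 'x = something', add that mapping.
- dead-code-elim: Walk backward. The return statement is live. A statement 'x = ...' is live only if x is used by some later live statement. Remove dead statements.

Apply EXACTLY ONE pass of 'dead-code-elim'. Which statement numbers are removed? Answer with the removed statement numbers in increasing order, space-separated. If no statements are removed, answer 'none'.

Backward liveness scan:
Stmt 1 'z = 5': DEAD (z not in live set [])
Stmt 2 'd = z - 3': DEAD (d not in live set [])
Stmt 3 'a = 4': DEAD (a not in live set [])
Stmt 4 'b = 6': KEEP (b is live); live-in = []
Stmt 5 'y = 9 + a': DEAD (y not in live set ['b'])
Stmt 6 'u = b': KEEP (u is live); live-in = ['b']
Stmt 7 'c = 1 - 0': DEAD (c not in live set ['u'])
Stmt 8 'v = 5 - 8': DEAD (v not in live set ['u'])
Stmt 9 'return u': KEEP (return); live-in = ['u']
Removed statement numbers: [1, 2, 3, 5, 7, 8]
Surviving IR:
  b = 6
  u = b
  return u

Answer: 1 2 3 5 7 8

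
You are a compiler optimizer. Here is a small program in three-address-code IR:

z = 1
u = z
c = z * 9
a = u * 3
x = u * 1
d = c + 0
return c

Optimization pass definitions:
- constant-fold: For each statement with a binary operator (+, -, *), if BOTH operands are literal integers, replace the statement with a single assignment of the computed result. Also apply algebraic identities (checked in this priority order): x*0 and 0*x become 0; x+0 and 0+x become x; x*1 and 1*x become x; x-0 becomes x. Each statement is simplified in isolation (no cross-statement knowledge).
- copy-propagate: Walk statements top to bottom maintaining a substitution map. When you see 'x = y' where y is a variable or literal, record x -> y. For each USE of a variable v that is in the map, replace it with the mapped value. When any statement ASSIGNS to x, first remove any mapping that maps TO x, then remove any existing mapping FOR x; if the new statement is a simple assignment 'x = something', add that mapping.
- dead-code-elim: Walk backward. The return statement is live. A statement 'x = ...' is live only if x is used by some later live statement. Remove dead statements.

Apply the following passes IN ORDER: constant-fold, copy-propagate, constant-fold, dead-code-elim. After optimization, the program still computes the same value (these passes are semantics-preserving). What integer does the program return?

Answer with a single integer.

Answer: 9

Derivation:
Initial IR:
  z = 1
  u = z
  c = z * 9
  a = u * 3
  x = u * 1
  d = c + 0
  return c
After constant-fold (7 stmts):
  z = 1
  u = z
  c = z * 9
  a = u * 3
  x = u
  d = c
  return c
After copy-propagate (7 stmts):
  z = 1
  u = 1
  c = 1 * 9
  a = 1 * 3
  x = 1
  d = c
  return c
After constant-fold (7 stmts):
  z = 1
  u = 1
  c = 9
  a = 3
  x = 1
  d = c
  return c
After dead-code-elim (2 stmts):
  c = 9
  return c
Evaluate:
  z = 1  =>  z = 1
  u = z  =>  u = 1
  c = z * 9  =>  c = 9
  a = u * 3  =>  a = 3
  x = u * 1  =>  x = 1
  d = c + 0  =>  d = 9
  return c = 9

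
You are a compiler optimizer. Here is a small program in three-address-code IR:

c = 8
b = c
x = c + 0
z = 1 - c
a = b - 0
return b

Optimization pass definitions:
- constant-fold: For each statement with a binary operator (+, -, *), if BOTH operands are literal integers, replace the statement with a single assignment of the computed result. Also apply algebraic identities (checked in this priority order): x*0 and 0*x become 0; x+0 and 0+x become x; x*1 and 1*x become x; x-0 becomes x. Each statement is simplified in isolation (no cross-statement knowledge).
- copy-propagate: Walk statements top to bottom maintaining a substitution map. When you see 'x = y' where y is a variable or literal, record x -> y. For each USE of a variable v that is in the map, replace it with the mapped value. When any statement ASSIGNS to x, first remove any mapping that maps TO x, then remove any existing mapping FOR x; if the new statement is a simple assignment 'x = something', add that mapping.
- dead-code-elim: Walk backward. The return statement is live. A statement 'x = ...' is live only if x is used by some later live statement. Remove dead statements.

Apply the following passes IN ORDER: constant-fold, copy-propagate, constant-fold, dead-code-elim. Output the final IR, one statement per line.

Answer: return 8

Derivation:
Initial IR:
  c = 8
  b = c
  x = c + 0
  z = 1 - c
  a = b - 0
  return b
After constant-fold (6 stmts):
  c = 8
  b = c
  x = c
  z = 1 - c
  a = b
  return b
After copy-propagate (6 stmts):
  c = 8
  b = 8
  x = 8
  z = 1 - 8
  a = 8
  return 8
After constant-fold (6 stmts):
  c = 8
  b = 8
  x = 8
  z = -7
  a = 8
  return 8
After dead-code-elim (1 stmts):
  return 8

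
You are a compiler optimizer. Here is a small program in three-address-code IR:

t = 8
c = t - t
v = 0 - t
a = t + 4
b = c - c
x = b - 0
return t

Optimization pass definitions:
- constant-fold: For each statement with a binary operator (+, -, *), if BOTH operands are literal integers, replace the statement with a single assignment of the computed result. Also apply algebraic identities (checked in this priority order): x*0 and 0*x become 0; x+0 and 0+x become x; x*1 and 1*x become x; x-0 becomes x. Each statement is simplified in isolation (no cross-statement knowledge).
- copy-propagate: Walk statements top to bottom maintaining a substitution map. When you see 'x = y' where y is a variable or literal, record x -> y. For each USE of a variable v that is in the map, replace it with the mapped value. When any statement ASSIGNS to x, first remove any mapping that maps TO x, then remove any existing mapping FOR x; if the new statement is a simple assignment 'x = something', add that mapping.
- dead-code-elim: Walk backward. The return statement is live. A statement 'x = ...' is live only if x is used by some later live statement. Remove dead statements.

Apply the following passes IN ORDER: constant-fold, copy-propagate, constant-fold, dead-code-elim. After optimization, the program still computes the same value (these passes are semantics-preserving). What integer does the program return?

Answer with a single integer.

Answer: 8

Derivation:
Initial IR:
  t = 8
  c = t - t
  v = 0 - t
  a = t + 4
  b = c - c
  x = b - 0
  return t
After constant-fold (7 stmts):
  t = 8
  c = t - t
  v = 0 - t
  a = t + 4
  b = c - c
  x = b
  return t
After copy-propagate (7 stmts):
  t = 8
  c = 8 - 8
  v = 0 - 8
  a = 8 + 4
  b = c - c
  x = b
  return 8
After constant-fold (7 stmts):
  t = 8
  c = 0
  v = -8
  a = 12
  b = c - c
  x = b
  return 8
After dead-code-elim (1 stmts):
  return 8
Evaluate:
  t = 8  =>  t = 8
  c = t - t  =>  c = 0
  v = 0 - t  =>  v = -8
  a = t + 4  =>  a = 12
  b = c - c  =>  b = 0
  x = b - 0  =>  x = 0
  return t = 8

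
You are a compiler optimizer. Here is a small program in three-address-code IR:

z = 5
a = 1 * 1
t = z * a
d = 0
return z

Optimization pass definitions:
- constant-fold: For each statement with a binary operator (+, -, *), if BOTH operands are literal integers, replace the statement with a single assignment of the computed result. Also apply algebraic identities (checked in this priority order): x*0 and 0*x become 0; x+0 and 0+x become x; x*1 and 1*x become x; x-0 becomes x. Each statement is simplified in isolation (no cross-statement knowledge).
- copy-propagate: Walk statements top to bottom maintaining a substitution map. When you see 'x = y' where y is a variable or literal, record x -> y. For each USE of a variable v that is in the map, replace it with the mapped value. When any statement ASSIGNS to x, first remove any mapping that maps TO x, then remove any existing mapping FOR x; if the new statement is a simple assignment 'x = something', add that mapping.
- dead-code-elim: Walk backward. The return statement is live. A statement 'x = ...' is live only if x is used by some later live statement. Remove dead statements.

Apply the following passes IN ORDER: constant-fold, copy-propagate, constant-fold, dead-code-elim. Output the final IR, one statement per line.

Initial IR:
  z = 5
  a = 1 * 1
  t = z * a
  d = 0
  return z
After constant-fold (5 stmts):
  z = 5
  a = 1
  t = z * a
  d = 0
  return z
After copy-propagate (5 stmts):
  z = 5
  a = 1
  t = 5 * 1
  d = 0
  return 5
After constant-fold (5 stmts):
  z = 5
  a = 1
  t = 5
  d = 0
  return 5
After dead-code-elim (1 stmts):
  return 5

Answer: return 5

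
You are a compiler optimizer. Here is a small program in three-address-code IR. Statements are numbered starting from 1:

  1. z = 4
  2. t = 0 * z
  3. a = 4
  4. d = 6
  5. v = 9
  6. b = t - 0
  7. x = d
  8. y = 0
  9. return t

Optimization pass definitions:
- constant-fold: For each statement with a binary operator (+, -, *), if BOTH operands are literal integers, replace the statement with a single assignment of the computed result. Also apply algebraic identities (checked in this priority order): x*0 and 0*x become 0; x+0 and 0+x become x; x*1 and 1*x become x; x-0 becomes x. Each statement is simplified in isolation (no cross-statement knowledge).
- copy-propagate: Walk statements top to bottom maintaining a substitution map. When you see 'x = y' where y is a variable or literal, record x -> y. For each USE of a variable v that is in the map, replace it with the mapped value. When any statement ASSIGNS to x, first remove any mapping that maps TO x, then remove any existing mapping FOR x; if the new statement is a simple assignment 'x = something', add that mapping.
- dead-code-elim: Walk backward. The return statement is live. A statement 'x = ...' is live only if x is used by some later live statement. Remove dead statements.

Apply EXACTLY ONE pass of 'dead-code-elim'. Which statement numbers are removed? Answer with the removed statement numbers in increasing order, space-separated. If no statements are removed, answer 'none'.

Backward liveness scan:
Stmt 1 'z = 4': KEEP (z is live); live-in = []
Stmt 2 't = 0 * z': KEEP (t is live); live-in = ['z']
Stmt 3 'a = 4': DEAD (a not in live set ['t'])
Stmt 4 'd = 6': DEAD (d not in live set ['t'])
Stmt 5 'v = 9': DEAD (v not in live set ['t'])
Stmt 6 'b = t - 0': DEAD (b not in live set ['t'])
Stmt 7 'x = d': DEAD (x not in live set ['t'])
Stmt 8 'y = 0': DEAD (y not in live set ['t'])
Stmt 9 'return t': KEEP (return); live-in = ['t']
Removed statement numbers: [3, 4, 5, 6, 7, 8]
Surviving IR:
  z = 4
  t = 0 * z
  return t

Answer: 3 4 5 6 7 8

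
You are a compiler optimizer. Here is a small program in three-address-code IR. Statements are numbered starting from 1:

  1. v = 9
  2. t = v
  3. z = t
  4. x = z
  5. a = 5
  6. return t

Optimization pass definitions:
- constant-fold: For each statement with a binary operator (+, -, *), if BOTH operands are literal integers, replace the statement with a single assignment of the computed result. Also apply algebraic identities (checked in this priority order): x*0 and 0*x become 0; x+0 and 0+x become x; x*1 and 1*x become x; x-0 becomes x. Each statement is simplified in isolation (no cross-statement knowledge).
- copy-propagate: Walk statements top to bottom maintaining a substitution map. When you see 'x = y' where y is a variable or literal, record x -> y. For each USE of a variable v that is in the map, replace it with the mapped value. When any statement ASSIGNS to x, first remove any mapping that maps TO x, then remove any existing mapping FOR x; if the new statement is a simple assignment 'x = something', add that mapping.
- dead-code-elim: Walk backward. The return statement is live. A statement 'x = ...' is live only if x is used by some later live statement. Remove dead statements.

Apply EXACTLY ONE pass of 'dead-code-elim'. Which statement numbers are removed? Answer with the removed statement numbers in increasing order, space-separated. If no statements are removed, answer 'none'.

Backward liveness scan:
Stmt 1 'v = 9': KEEP (v is live); live-in = []
Stmt 2 't = v': KEEP (t is live); live-in = ['v']
Stmt 3 'z = t': DEAD (z not in live set ['t'])
Stmt 4 'x = z': DEAD (x not in live set ['t'])
Stmt 5 'a = 5': DEAD (a not in live set ['t'])
Stmt 6 'return t': KEEP (return); live-in = ['t']
Removed statement numbers: [3, 4, 5]
Surviving IR:
  v = 9
  t = v
  return t

Answer: 3 4 5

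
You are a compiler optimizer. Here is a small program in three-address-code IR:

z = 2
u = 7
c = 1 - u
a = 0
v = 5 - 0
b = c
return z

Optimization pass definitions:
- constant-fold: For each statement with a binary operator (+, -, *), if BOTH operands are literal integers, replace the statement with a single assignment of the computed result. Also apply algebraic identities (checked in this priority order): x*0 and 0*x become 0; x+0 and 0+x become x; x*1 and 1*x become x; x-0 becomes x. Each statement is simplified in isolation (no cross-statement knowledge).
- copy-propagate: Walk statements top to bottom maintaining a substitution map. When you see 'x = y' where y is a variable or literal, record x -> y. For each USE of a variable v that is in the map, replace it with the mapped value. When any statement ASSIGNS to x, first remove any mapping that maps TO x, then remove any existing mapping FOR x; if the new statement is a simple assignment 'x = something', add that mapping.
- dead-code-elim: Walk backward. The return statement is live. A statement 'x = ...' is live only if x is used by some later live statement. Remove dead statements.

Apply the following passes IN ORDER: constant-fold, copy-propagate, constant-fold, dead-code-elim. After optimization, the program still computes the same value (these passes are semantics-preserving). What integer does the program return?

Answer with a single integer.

Initial IR:
  z = 2
  u = 7
  c = 1 - u
  a = 0
  v = 5 - 0
  b = c
  return z
After constant-fold (7 stmts):
  z = 2
  u = 7
  c = 1 - u
  a = 0
  v = 5
  b = c
  return z
After copy-propagate (7 stmts):
  z = 2
  u = 7
  c = 1 - 7
  a = 0
  v = 5
  b = c
  return 2
After constant-fold (7 stmts):
  z = 2
  u = 7
  c = -6
  a = 0
  v = 5
  b = c
  return 2
After dead-code-elim (1 stmts):
  return 2
Evaluate:
  z = 2  =>  z = 2
  u = 7  =>  u = 7
  c = 1 - u  =>  c = -6
  a = 0  =>  a = 0
  v = 5 - 0  =>  v = 5
  b = c  =>  b = -6
  return z = 2

Answer: 2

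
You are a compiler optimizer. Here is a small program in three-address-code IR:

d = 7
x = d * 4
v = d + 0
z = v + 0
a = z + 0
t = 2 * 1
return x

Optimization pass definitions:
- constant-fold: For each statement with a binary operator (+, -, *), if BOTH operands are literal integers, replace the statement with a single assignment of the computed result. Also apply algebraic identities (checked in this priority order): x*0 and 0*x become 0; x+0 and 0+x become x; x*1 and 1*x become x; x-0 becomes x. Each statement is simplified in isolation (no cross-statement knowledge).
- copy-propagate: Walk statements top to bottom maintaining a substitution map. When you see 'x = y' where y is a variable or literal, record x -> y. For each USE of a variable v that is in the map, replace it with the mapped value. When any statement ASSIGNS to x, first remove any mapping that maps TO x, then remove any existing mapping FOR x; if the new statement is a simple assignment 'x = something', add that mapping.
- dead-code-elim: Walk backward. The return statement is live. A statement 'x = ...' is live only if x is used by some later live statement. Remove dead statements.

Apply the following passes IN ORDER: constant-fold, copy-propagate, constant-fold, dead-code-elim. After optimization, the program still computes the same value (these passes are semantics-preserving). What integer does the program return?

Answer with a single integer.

Initial IR:
  d = 7
  x = d * 4
  v = d + 0
  z = v + 0
  a = z + 0
  t = 2 * 1
  return x
After constant-fold (7 stmts):
  d = 7
  x = d * 4
  v = d
  z = v
  a = z
  t = 2
  return x
After copy-propagate (7 stmts):
  d = 7
  x = 7 * 4
  v = 7
  z = 7
  a = 7
  t = 2
  return x
After constant-fold (7 stmts):
  d = 7
  x = 28
  v = 7
  z = 7
  a = 7
  t = 2
  return x
After dead-code-elim (2 stmts):
  x = 28
  return x
Evaluate:
  d = 7  =>  d = 7
  x = d * 4  =>  x = 28
  v = d + 0  =>  v = 7
  z = v + 0  =>  z = 7
  a = z + 0  =>  a = 7
  t = 2 * 1  =>  t = 2
  return x = 28

Answer: 28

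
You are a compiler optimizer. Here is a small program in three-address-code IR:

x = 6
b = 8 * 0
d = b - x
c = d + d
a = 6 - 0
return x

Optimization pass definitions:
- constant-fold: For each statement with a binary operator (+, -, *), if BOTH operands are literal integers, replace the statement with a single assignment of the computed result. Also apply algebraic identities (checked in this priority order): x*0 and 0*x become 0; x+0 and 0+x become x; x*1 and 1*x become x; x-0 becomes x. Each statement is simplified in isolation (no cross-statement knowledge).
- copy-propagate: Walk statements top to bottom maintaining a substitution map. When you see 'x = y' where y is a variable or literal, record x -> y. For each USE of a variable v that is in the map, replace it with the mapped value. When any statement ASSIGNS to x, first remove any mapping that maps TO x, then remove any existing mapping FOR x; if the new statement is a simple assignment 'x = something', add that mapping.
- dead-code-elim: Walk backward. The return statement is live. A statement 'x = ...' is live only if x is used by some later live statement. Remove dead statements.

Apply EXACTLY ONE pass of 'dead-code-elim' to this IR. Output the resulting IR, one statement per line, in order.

Applying dead-code-elim statement-by-statement:
  [6] return x  -> KEEP (return); live=['x']
  [5] a = 6 - 0  -> DEAD (a not live)
  [4] c = d + d  -> DEAD (c not live)
  [3] d = b - x  -> DEAD (d not live)
  [2] b = 8 * 0  -> DEAD (b not live)
  [1] x = 6  -> KEEP; live=[]
Result (2 stmts):
  x = 6
  return x

Answer: x = 6
return x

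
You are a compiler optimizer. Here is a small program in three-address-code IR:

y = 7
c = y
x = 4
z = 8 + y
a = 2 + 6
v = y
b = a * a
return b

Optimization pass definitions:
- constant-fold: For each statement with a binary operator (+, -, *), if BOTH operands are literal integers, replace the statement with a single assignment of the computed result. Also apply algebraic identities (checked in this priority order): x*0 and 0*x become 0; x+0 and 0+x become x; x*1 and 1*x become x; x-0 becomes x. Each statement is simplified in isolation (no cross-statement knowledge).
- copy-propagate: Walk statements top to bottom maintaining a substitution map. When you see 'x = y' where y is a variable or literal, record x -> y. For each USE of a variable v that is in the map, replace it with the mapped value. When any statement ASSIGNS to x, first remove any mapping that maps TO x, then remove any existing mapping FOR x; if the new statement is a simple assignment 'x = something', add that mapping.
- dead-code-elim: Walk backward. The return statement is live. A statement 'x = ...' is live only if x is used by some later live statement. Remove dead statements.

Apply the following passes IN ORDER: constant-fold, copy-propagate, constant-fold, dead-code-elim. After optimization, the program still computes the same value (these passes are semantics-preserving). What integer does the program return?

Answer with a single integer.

Initial IR:
  y = 7
  c = y
  x = 4
  z = 8 + y
  a = 2 + 6
  v = y
  b = a * a
  return b
After constant-fold (8 stmts):
  y = 7
  c = y
  x = 4
  z = 8 + y
  a = 8
  v = y
  b = a * a
  return b
After copy-propagate (8 stmts):
  y = 7
  c = 7
  x = 4
  z = 8 + 7
  a = 8
  v = 7
  b = 8 * 8
  return b
After constant-fold (8 stmts):
  y = 7
  c = 7
  x = 4
  z = 15
  a = 8
  v = 7
  b = 64
  return b
After dead-code-elim (2 stmts):
  b = 64
  return b
Evaluate:
  y = 7  =>  y = 7
  c = y  =>  c = 7
  x = 4  =>  x = 4
  z = 8 + y  =>  z = 15
  a = 2 + 6  =>  a = 8
  v = y  =>  v = 7
  b = a * a  =>  b = 64
  return b = 64

Answer: 64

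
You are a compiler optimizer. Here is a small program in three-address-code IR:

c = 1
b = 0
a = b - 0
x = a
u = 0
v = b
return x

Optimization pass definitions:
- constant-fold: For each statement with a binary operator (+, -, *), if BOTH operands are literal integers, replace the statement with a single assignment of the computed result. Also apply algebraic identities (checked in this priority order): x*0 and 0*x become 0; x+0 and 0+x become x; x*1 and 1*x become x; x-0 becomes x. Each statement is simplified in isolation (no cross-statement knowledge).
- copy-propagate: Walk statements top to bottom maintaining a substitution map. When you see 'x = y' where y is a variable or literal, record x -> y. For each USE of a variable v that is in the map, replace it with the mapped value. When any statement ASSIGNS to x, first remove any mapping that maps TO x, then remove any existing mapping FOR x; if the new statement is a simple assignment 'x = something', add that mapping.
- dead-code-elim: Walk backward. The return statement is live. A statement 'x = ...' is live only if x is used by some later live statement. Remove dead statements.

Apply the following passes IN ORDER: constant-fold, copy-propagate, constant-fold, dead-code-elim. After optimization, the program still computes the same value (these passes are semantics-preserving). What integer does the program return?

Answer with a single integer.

Answer: 0

Derivation:
Initial IR:
  c = 1
  b = 0
  a = b - 0
  x = a
  u = 0
  v = b
  return x
After constant-fold (7 stmts):
  c = 1
  b = 0
  a = b
  x = a
  u = 0
  v = b
  return x
After copy-propagate (7 stmts):
  c = 1
  b = 0
  a = 0
  x = 0
  u = 0
  v = 0
  return 0
After constant-fold (7 stmts):
  c = 1
  b = 0
  a = 0
  x = 0
  u = 0
  v = 0
  return 0
After dead-code-elim (1 stmts):
  return 0
Evaluate:
  c = 1  =>  c = 1
  b = 0  =>  b = 0
  a = b - 0  =>  a = 0
  x = a  =>  x = 0
  u = 0  =>  u = 0
  v = b  =>  v = 0
  return x = 0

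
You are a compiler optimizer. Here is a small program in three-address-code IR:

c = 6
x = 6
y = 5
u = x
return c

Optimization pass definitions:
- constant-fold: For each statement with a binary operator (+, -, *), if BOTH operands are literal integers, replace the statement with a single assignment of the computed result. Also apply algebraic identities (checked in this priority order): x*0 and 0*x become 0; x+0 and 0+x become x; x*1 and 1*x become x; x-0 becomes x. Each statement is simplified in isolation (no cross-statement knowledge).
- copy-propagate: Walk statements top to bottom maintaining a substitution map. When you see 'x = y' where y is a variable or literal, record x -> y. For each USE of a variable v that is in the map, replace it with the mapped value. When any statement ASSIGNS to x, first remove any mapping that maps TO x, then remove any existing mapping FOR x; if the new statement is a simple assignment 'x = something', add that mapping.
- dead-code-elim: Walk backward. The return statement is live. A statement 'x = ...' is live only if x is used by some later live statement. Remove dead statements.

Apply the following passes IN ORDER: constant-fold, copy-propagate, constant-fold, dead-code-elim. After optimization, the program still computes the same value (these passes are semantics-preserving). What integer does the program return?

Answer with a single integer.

Initial IR:
  c = 6
  x = 6
  y = 5
  u = x
  return c
After constant-fold (5 stmts):
  c = 6
  x = 6
  y = 5
  u = x
  return c
After copy-propagate (5 stmts):
  c = 6
  x = 6
  y = 5
  u = 6
  return 6
After constant-fold (5 stmts):
  c = 6
  x = 6
  y = 5
  u = 6
  return 6
After dead-code-elim (1 stmts):
  return 6
Evaluate:
  c = 6  =>  c = 6
  x = 6  =>  x = 6
  y = 5  =>  y = 5
  u = x  =>  u = 6
  return c = 6

Answer: 6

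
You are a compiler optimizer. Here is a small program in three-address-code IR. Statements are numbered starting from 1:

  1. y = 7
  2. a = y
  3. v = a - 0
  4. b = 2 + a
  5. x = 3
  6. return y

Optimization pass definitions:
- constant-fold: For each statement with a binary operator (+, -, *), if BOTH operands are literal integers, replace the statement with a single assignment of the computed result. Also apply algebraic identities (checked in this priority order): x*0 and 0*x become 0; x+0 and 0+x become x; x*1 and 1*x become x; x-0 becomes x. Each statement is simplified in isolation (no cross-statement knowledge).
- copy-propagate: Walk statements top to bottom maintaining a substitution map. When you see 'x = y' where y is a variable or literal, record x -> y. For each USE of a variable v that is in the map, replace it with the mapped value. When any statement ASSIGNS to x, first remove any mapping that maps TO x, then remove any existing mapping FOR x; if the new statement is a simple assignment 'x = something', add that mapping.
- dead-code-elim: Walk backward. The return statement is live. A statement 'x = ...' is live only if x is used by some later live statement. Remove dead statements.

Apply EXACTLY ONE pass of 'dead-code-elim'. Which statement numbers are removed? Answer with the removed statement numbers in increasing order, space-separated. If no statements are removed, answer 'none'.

Backward liveness scan:
Stmt 1 'y = 7': KEEP (y is live); live-in = []
Stmt 2 'a = y': DEAD (a not in live set ['y'])
Stmt 3 'v = a - 0': DEAD (v not in live set ['y'])
Stmt 4 'b = 2 + a': DEAD (b not in live set ['y'])
Stmt 5 'x = 3': DEAD (x not in live set ['y'])
Stmt 6 'return y': KEEP (return); live-in = ['y']
Removed statement numbers: [2, 3, 4, 5]
Surviving IR:
  y = 7
  return y

Answer: 2 3 4 5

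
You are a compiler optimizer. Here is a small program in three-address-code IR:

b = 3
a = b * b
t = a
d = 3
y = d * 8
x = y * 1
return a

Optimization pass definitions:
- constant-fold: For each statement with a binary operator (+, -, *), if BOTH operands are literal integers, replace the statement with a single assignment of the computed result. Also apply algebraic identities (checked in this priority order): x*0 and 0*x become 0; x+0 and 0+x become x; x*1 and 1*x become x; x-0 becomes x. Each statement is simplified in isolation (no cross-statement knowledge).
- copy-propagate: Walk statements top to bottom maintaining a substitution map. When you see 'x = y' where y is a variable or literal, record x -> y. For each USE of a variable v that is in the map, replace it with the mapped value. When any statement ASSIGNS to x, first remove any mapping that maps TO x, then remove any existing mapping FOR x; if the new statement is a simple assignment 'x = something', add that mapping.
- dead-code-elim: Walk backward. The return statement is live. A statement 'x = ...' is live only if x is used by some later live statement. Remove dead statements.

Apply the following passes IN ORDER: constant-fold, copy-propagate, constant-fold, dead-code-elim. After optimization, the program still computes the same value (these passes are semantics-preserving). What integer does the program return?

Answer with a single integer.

Initial IR:
  b = 3
  a = b * b
  t = a
  d = 3
  y = d * 8
  x = y * 1
  return a
After constant-fold (7 stmts):
  b = 3
  a = b * b
  t = a
  d = 3
  y = d * 8
  x = y
  return a
After copy-propagate (7 stmts):
  b = 3
  a = 3 * 3
  t = a
  d = 3
  y = 3 * 8
  x = y
  return a
After constant-fold (7 stmts):
  b = 3
  a = 9
  t = a
  d = 3
  y = 24
  x = y
  return a
After dead-code-elim (2 stmts):
  a = 9
  return a
Evaluate:
  b = 3  =>  b = 3
  a = b * b  =>  a = 9
  t = a  =>  t = 9
  d = 3  =>  d = 3
  y = d * 8  =>  y = 24
  x = y * 1  =>  x = 24
  return a = 9

Answer: 9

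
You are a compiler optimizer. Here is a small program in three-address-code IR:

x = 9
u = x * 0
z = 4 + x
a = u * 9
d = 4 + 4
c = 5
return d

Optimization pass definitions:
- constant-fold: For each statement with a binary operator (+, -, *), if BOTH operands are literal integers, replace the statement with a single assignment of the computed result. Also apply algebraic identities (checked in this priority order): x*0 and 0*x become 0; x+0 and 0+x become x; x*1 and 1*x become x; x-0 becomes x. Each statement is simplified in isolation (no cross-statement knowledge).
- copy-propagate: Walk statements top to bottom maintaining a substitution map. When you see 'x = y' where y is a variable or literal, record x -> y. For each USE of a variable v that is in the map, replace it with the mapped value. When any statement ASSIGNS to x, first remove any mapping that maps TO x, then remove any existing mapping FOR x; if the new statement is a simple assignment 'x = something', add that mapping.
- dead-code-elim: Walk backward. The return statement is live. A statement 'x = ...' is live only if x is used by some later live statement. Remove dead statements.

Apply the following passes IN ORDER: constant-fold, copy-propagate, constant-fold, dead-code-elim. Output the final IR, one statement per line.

Answer: return 8

Derivation:
Initial IR:
  x = 9
  u = x * 0
  z = 4 + x
  a = u * 9
  d = 4 + 4
  c = 5
  return d
After constant-fold (7 stmts):
  x = 9
  u = 0
  z = 4 + x
  a = u * 9
  d = 8
  c = 5
  return d
After copy-propagate (7 stmts):
  x = 9
  u = 0
  z = 4 + 9
  a = 0 * 9
  d = 8
  c = 5
  return 8
After constant-fold (7 stmts):
  x = 9
  u = 0
  z = 13
  a = 0
  d = 8
  c = 5
  return 8
After dead-code-elim (1 stmts):
  return 8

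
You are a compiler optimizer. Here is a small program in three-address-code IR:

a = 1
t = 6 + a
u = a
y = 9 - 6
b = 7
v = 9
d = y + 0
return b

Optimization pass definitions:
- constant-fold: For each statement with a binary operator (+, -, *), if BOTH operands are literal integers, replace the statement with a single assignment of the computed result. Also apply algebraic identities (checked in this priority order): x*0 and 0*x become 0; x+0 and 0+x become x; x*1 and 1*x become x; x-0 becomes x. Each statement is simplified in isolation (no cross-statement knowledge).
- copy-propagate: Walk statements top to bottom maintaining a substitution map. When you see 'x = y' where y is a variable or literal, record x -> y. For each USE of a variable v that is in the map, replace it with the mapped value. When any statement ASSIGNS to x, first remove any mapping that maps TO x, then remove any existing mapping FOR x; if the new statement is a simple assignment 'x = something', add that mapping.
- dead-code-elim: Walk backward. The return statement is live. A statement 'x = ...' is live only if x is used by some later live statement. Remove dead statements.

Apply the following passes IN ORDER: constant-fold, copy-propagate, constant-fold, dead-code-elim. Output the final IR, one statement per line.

Answer: return 7

Derivation:
Initial IR:
  a = 1
  t = 6 + a
  u = a
  y = 9 - 6
  b = 7
  v = 9
  d = y + 0
  return b
After constant-fold (8 stmts):
  a = 1
  t = 6 + a
  u = a
  y = 3
  b = 7
  v = 9
  d = y
  return b
After copy-propagate (8 stmts):
  a = 1
  t = 6 + 1
  u = 1
  y = 3
  b = 7
  v = 9
  d = 3
  return 7
After constant-fold (8 stmts):
  a = 1
  t = 7
  u = 1
  y = 3
  b = 7
  v = 9
  d = 3
  return 7
After dead-code-elim (1 stmts):
  return 7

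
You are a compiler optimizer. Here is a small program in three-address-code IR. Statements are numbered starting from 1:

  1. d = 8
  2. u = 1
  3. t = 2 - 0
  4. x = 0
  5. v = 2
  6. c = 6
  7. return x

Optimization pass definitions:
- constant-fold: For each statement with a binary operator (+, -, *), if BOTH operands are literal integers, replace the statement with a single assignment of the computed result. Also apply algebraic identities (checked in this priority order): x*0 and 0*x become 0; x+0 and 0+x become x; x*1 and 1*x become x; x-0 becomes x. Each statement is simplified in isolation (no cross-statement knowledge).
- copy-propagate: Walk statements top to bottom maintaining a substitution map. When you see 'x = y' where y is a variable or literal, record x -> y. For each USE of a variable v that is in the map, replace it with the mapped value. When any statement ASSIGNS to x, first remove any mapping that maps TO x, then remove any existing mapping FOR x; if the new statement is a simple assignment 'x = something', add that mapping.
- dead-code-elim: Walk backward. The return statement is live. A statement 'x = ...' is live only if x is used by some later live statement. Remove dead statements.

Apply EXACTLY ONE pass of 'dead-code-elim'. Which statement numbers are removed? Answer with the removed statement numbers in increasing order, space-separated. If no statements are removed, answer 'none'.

Answer: 1 2 3 5 6

Derivation:
Backward liveness scan:
Stmt 1 'd = 8': DEAD (d not in live set [])
Stmt 2 'u = 1': DEAD (u not in live set [])
Stmt 3 't = 2 - 0': DEAD (t not in live set [])
Stmt 4 'x = 0': KEEP (x is live); live-in = []
Stmt 5 'v = 2': DEAD (v not in live set ['x'])
Stmt 6 'c = 6': DEAD (c not in live set ['x'])
Stmt 7 'return x': KEEP (return); live-in = ['x']
Removed statement numbers: [1, 2, 3, 5, 6]
Surviving IR:
  x = 0
  return x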